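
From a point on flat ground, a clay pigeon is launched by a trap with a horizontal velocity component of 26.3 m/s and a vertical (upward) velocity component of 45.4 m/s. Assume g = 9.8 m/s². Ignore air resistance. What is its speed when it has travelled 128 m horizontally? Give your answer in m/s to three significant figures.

26.4 m/s

x = vₓ t ⇒ t = 128/26.30 = 4.867 s.
Vertical velocity there: v_y = v_y0 − g t = 45.40 − 9.80 × 4.867 = −2.296 m/s.
Speed: √(vₓ² + v_y²) = √(26.30² + 2.296²) = 26.40 m/s.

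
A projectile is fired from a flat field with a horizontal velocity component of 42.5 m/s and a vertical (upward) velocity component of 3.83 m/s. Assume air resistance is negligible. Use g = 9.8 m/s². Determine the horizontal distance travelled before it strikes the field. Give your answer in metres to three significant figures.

Flight time T = 2 v_y0 / g = 0.7816 s.
Range: R = vₓ T = 42.50 × 0.7816 = 33.22 m.

33.2 m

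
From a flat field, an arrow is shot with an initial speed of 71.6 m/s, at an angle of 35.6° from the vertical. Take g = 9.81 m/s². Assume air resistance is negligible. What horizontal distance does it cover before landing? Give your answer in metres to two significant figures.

Horizontal component vₓ = 71.60 sin 35.6° = 41.68 m/s; vertical v_y0 = 71.60 cos 35.6° = 58.22 m/s.
Flight time T = 2 v_y0 / g = 11.87 s.
Horizontal distance R = vₓ T = 41.68 × 11.87 = 494.7 m.

490 m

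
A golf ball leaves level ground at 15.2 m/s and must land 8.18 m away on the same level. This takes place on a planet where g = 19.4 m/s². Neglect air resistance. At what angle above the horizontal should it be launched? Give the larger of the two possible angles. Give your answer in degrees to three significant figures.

68.3°

R = v₀² sin 2θ / g gives sin 2θ = gR/v₀² = 19.4·8.18/15.2² = 0.6869.
2θ = 43.38° or 180° − 43.38° = 136.6°, so θ = 21.69° or 68.31°.
The larger angle is 68.31°.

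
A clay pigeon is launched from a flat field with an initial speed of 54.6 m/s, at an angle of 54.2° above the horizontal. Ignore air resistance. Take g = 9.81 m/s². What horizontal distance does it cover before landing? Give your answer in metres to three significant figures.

Horizontal component vₓ = 54.60 cos 54.2° = 31.94 m/s; vertical v_y0 = 54.60 sin 54.2° = 44.28 m/s.
Time aloft: T = 2 v_y0 / g = 2 × 44.28 / 9.81 = 9.028 s.
Horizontal distance R = vₓ T = 31.94 × 9.028 = 288.4 m.

288 m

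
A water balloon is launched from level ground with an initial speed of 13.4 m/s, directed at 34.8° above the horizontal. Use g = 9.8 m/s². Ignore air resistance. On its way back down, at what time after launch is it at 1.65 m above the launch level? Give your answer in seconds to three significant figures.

Horizontal component vₓ = 13.40 cos 34.8° = 11.00 m/s; vertical v_y0 = 13.40 sin 34.8° = 7.648 m/s.
Height y(t) = 7.648 t − 4.900 t² = 1.65 gives 4.900 t² − 7.648 t + 1.65 = 0.
Quadratic formula: t = (7.648 ± √26.145) / 9.80 = (7.648 ± 5.113) / 9.80 → t = 0.2586 s or 1.302 s.
The descending-branch root is 1.302 s.

1.30 s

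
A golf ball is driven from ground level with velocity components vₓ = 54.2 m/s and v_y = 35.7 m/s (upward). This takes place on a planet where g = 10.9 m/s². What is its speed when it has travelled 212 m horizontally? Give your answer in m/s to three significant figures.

54.6 m/s

Time to reach x = 212 m: t = x/vₓ = 212/54.20 = 3.911 s.
Vertical velocity there: v_y = v_y0 − g t = 35.70 − 10.9 × 3.911 = −6.935 m/s.
Speed: √(vₓ² + v_y²) = √(54.20² + 6.935²) = 54.64 m/s.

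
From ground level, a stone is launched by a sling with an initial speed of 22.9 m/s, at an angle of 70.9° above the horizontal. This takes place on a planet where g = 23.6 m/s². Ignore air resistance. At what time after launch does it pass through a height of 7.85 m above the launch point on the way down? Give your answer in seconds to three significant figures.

Components: vₓ = 22.90 cos 70.9° = 7.493 m/s, v_y0 = 22.90 sin 70.9° = 21.64 m/s.
Set y = v_y0 t − ½ g t² = 7.85: 11.80 t² − 21.64 t + 7.85 = 0.
t = [21.64 ± √(21.64² − 2·23.6·7.85)] / 23.6 = (21.64 ± 9.886) / 23.6, so t = 0.4980 s or t = 1.336 s.
The descending-branch root is 1.336 s.

1.34 s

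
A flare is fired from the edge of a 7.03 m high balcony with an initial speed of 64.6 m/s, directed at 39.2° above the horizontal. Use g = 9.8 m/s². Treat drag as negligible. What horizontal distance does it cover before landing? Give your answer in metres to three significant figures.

426 m

Components: vₓ = 64.60 cos 39.2° = 50.06 m/s, v_y0 = 64.60 sin 39.2° = 40.83 m/s.
The projectile lands when y = 7.03 + (40.83) t − ½·9.80·t² = 0. Positive root: t = (40.83 + √(40.83² + 2·9.80·7.03)) / 9.80 = (40.83 + 42.48) / 9.80 = 8.501 s.
Horizontal distance: R = vₓ t = 50.06 × 8.501 = 425.6 m.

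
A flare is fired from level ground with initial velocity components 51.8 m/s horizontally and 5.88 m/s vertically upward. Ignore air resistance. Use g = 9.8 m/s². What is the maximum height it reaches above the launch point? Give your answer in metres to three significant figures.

1.76 m

Peak height H = v_y0² / (2g) = 34.574 / 19.60 = 1.764 m.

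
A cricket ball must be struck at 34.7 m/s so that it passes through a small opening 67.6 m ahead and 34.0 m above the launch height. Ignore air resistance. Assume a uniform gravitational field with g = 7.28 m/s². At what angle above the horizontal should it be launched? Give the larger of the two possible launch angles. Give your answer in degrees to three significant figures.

Trajectory: y = x tanθ − g x² (1 + tan²θ)/(2v₀²). With x = 67.6, y = 34.0, v₀ = 34.7, g = 7.28:
13.81 tan²θ − 67.6 tanθ + (47.81) = 0.
tanθ = [67.6 ± √(67.6² − 4 × 13.81 × (47.81))] / (2 × 13.81) = (67.6 ± 43.90) / 27.63, giving tanθ = 0.8576 or 4.036.
θ = 40.62° or 76.08°; the larger is 76.08°.

76.1°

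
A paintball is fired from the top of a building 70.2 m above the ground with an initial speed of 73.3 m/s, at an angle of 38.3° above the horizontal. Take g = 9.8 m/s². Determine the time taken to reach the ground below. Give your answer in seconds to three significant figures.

10.6 s

Components: vₓ = 73.30 cos 38.3° = 57.52 m/s, v_y0 = 73.30 sin 38.3° = 45.43 m/s.
With up positive and y = 0 at the ground: y(t) = 70.2 + (45.43) t − 4.900 t². Setting y = 0 and taking the positive root: t = [45.43 + √(45.43² + 2·9.80·70.2)] / 9.80 = (45.43 + 58.65) / 9.80 = 10.62 s.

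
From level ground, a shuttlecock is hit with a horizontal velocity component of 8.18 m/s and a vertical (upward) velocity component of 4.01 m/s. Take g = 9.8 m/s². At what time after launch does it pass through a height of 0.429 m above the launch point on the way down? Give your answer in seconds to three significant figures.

Height y(t) = 4.010 t − 4.900 t² = 0.429 gives 4.900 t² − 4.010 t + 0.429 = 0.
Quadratic formula: t = (4.010 ± √7.6717) / 9.80 = (4.010 ± 2.770) / 9.80 → t = 0.1266 s or 0.6918 s.
The descending-branch root is 0.6918 s.

0.692 s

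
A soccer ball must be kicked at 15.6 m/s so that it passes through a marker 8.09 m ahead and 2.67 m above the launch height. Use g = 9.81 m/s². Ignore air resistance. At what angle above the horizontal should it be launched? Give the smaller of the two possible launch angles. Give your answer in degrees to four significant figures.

28.40°

Trajectory: y = x tanθ − g x² (1 + tan²θ)/(2v₀²). With x = 8.09, y = 2.67, v₀ = 15.6, g = 9.81:
1.319 tan²θ − 8.09 tanθ + (3.989) = 0.
tanθ = [8.09 ± √(8.09² − 4 × 1.319 × (3.989))] / (2 × 1.319) = (8.09 ± 6.663) / 2.638, giving tanθ = 0.5408 or 5.592.
θ = 28.40° or 79.86°; the smaller is 28.40°.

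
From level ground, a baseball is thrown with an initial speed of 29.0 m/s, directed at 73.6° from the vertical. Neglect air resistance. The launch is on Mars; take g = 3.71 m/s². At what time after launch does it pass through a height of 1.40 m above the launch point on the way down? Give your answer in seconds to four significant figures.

4.236 s

Horizontal component vₓ = 29.00 sin 73.6° = 27.82 m/s; vertical v_y0 = 29.00 cos 73.6° = 8.188 m/s.
Require v_y0 t − ½ g t² = 1.40, i.e. 1.855 t² − 8.188 t + 1.40 = 0.
t = [8.188 ± √(8.188² − 2·3.71·1.40)] / 3.71 = (8.188 ± 7.527) / 3.71, so t = 0.1782 s or t = 4.236 s.
The descending-branch root is 4.236 s.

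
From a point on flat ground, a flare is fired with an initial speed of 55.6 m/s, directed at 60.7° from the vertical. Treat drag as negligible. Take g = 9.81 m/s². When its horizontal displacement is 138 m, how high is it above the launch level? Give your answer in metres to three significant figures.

37.7 m

vₓ = 55.60 sin 60.7° = 48.49 m/s; v_y0 = 55.60 cos 60.7° = 27.21 m/s.
x = vₓ t ⇒ t = 138/48.49 = 2.846 s.
Height: y = v_y0 t − ½ g t² = 27.21 × 2.846 − 4.905 × 2.846² = 77.44 − 39.73 = 37.71 m.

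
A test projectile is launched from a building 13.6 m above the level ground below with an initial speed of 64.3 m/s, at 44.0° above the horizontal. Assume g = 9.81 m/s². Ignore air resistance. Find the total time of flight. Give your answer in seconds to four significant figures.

9.401 s

Horizontal component vₓ = 64.30 cos 44.0° = 46.25 m/s; vertical v_y0 = 64.30 sin 44.0° = 44.67 m/s.
With up positive and y = 0 at the ground: y(t) = 13.6 + (44.67) t − 4.905 t². Setting y = 0 and taking the positive root: t = [44.67 + √(44.67² + 2·9.81·13.6)] / 9.81 = (44.67 + 47.56) / 9.81 = 9.401 s.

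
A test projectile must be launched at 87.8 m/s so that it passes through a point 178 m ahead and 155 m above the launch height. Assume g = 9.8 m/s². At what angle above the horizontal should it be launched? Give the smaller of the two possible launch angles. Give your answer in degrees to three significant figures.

Trajectory: y = x tanθ − g x² (1 + tan²θ)/(2v₀²). With x = 178, y = 155, v₀ = 87.8, g = 9.80:
20.14 tan²θ − 178 tanθ + (175.1) = 0.
tanθ = [178 ± √(178² − 4 × 20.14 × (175.1))] / (2 × 20.14) = (178 ± 132.6) / 40.28, giving tanθ = 1.128 or 7.711.
θ = 48.44° or 82.61°; the smaller is 48.44°.

48.4°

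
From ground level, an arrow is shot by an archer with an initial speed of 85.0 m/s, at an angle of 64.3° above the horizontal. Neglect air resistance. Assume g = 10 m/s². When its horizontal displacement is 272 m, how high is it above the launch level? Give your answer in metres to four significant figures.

292.9 m

Horizontal component vₓ = 85.00 cos 64.3° = 36.86 m/s; vertical v_y0 = 85.00 sin 64.3° = 76.59 m/s.
x = vₓ t ⇒ t = 272/36.86 = 7.379 s.
Height: y = v_y0 t − ½ g t² = 76.59 × 7.379 − 5.000 × 7.379² = 565.2 − 272.3 = 292.9 m.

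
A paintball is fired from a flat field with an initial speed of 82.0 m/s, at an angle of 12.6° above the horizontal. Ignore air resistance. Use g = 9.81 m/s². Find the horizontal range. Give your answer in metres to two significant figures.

vₓ = 82.00 cos 12.6° = 80.03 m/s; v_y0 = 82.00 sin 12.6° = 17.89 m/s.
Flight time T = 2 v_y0 / g = 3.647 s.
Range: R = vₓ T = 80.03 × 3.647 = 291.8 m.

290 m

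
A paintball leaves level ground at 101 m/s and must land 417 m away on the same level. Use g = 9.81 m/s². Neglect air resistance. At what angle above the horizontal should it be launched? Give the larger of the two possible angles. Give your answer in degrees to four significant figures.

R = v₀² sin 2θ / g gives sin 2θ = gR/v₀² = 9.81·417/101² = 0.4010.
2θ = 23.64° or 180° − 23.64° = 156.4°, so θ = 11.82° or 78.18°.
The larger angle is 78.18°.

78.18°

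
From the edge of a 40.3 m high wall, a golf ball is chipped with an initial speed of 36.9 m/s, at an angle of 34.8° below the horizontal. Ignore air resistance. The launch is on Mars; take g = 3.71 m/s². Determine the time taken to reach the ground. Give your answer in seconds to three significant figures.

1.67 s

Components: vₓ = 36.90 cos 34.8° = 30.30 m/s, v_y0 = −21.06 m/s (downward).
The projectile lands when y = 40.3 + (−21.06) t − ½·3.71·t² = 0. Positive root: t = (−21.06 + √(21.06² + 2·3.71·40.3)) / 3.71 = (−21.06 + 27.25) / 3.71 = 1.668 s.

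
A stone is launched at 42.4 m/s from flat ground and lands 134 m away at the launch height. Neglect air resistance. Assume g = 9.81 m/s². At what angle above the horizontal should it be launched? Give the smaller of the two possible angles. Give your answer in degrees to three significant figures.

23.5°

R = v₀² sin 2θ / g gives sin 2θ = gR/v₀² = 9.81·134/42.4² = 0.7312.
2θ = 46.99° or 180° − 46.99° = 133.0°, so θ = 23.49° or 66.51°.
The smaller angle is 23.49°.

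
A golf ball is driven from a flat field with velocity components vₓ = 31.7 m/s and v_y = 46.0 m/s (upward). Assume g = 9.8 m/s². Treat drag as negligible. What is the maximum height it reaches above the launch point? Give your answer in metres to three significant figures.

108 m

At the apex v_y = 0, so H = v_y0²/(2g) = 46.00²/19.60 = 108.0 m.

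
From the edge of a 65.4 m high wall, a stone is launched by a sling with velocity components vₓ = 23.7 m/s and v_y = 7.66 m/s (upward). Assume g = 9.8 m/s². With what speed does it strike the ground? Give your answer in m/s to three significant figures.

Vertical motion (up positive, ground at y = 0): 4.900 t² − (7.660) t − 65.4 = 0, so t = (7.660 + √(7.660² + 2·9.80·65.4)) / 9.80 = (7.660 + 36.61) / 9.80 = 4.518 s.
Vertical velocity at impact: v_y = v_y0 − g t = 7.660 − 9.80 × 4.518 = −36.61 m/s.
Speed: |v| = √(vₓ² + v_y²) = √(23.70² + 36.61²) = 43.61 m/s.

43.6 m/s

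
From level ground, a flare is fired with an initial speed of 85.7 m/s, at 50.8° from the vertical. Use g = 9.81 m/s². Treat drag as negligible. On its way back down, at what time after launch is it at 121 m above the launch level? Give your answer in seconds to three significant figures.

Horizontal component vₓ = 85.70 sin 50.8° = 66.41 m/s; vertical v_y0 = 85.70 cos 50.8° = 54.16 m/s.
Set y = v_y0 t − ½ g t² = 121: 4.905 t² − 54.16 t + 121 = 0.
t = [54.16 ± √(54.16² − 2·9.81·121)] / 9.81 = (54.16 ± 23.66) / 9.81, so t = 3.110 s or t = 7.933 s.
The descending-branch root is 7.933 s.

7.93 s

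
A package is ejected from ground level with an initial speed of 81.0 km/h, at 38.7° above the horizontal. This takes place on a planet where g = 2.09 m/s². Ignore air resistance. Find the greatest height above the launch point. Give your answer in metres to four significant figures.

47.35 m

Convert: 81.0 km/h = 81.0/3.6 = 22.50 m/s.
vₓ = 22.50 cos 38.7° = 17.56 m/s; v_y0 = 22.50 sin 38.7° = 14.07 m/s.
At the apex v_y = 0, so H = v_y0²/(2g) = 14.07²/4.180 = 47.35 m.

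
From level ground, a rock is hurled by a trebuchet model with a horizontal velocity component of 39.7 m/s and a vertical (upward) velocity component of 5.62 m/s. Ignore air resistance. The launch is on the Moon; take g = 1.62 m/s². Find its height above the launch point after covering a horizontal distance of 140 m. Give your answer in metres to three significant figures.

x = vₓ t ⇒ t = 140/39.70 = 3.526 s.
Height: y = v_y0 t − ½ g t² = 5.620 × 3.526 − 0.8100 × 3.526² = 19.82 − 10.07 = 9.746 m.

9.75 m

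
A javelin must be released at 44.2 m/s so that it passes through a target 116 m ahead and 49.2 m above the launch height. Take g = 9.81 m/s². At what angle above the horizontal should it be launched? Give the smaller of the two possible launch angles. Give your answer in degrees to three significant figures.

Trajectory: y = x tanθ − g x² (1 + tan²θ)/(2v₀²). With x = 116, y = 49.2, v₀ = 44.2, g = 9.81:
33.78 tan²θ − 116 tanθ + (82.98) = 0.
tanθ = [116 ± √(116² − 4 × 33.78 × (82.98))] / (2 × 33.78) = (116 ± 47.35) / 67.57, giving tanθ = 1.016 or 2.418.
θ = 45.46° or 67.53°; the smaller is 45.46°.

45.5°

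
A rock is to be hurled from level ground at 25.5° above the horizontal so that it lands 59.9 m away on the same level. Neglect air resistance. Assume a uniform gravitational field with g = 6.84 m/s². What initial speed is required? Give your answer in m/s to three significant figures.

23.0 m/s

On level ground R = v₀² sin 2θ / g ⇒ v₀ = √(gR / sin 2θ).
v₀ = √(6.84 × 59.9 / sin 51.00°) = √(409.7 / 0.7771) = √527.21 = 22.96 m/s.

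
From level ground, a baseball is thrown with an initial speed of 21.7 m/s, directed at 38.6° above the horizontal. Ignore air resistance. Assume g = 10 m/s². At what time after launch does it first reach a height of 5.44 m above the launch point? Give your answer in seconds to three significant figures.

0.491 s

Components: vₓ = 21.70 cos 38.6° = 16.96 m/s, v_y0 = 21.70 sin 38.6° = 13.54 m/s.
Set y = v_y0 t − ½ g t² = 5.44: 5.000 t² − 13.54 t + 5.44 = 0.
Quadratic formula: t = (13.54 ± √74.483) / 10.0 = (13.54 ± 8.630) / 10.0 → t = 0.4908 s or 2.217 s.
The first (ascending) time is 0.4908 s.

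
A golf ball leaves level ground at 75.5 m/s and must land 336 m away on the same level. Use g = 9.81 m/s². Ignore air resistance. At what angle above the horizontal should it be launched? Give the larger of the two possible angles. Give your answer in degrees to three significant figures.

72.3°

Level-ground range R = v₀² sin(2θ)/g ⇒ sin(2θ) = gR/v₀² = 9.81 × 336 / 75.5² = 0.5782.
2θ = 35.33° or 180° − 35.33° = 144.7°, so θ = 17.66° or 72.34°.
The larger angle is 72.34°.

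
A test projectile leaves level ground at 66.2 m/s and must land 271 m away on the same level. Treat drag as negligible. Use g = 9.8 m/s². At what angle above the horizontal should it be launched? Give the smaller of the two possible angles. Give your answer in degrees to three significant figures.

18.7°

R = v₀² sin 2θ / g gives sin 2θ = gR/v₀² = 9.80·271/66.2² = 0.6060.
2θ = 37.30° or 180° − 37.30° = 142.7°, so θ = 18.65° or 71.35°.
The smaller angle is 18.65°.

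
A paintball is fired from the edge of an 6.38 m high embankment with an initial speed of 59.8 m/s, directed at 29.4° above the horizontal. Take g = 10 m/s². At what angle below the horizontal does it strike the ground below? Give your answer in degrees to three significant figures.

31.1°

Horizontal component vₓ = 59.80 cos 29.4° = 52.10 m/s; vertical v_y0 = 59.80 sin 29.4° = 29.36 m/s.
With up positive and y = 0 at the ground: y(t) = 6.38 + (29.36) t − 5.000 t². Setting y = 0 and taking the positive root: t = [29.36 + √(29.36² + 2·10.0·6.38)] / 10.0 = (29.36 + 31.45) / 10.0 = 6.081 s.
At impact: v_y = v_y0 − g t = −31.45 m/s; vₓ = 52.10 m/s.
Angle below horizontal: arctan(|v_y|/vₓ) = arctan(31.45/52.10) = 31.12°.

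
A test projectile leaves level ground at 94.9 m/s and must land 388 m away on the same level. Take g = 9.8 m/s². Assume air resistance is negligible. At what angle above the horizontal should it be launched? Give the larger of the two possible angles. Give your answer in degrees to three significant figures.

77.5°

From R = (v₀²/g) sin 2θ: sin 2θ = 9.80 × 388 / 9006.0 = 0.4222.
2θ = 24.97° or 180° − 24.97° = 155.0°, so θ = 12.49° or 77.51°.
The larger angle is 77.51°.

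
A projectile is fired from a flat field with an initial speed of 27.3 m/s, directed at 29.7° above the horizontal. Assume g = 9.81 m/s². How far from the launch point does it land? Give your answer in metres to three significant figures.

vₓ = 27.30 cos 29.7° = 23.71 m/s; v_y0 = 27.30 sin 29.7° = 13.53 m/s.
Flight time T = 2 v_y0 / g = 2.758 s.
Range: R = vₓ T = 23.71 × 2.758 = 65.39 m.

65.4 m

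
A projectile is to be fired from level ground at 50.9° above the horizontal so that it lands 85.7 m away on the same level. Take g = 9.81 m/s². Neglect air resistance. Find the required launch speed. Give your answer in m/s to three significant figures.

29.3 m/s

On level ground R = v₀² sin 2θ / g ⇒ v₀ = √(gR / sin 2θ).
v₀ = √(9.81 × 85.7 / sin 101.8°) = √(840.7 / 0.9789) = √858.87 = 29.31 m/s.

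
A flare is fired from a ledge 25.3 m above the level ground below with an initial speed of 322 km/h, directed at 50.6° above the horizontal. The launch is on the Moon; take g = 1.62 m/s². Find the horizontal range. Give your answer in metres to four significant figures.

4865 m

Convert: 322 km/h = 322/3.6 = 89.44 m/s.
Horizontal component vₓ = 89.44 cos 50.6° = 56.77 m/s; vertical v_y0 = 89.44 sin 50.6° = 69.12 m/s.
Vertical motion (up positive, ground at y = 0): 0.8100 t² − (69.12) t − 25.3 = 0, so t = (69.12 + √(69.12² + 2·1.62·25.3)) / 1.62 = (69.12 + 69.71) / 1.62 = 85.69 s.
Horizontal distance: R = vₓ t = 56.77 × 85.69 = 4865 m.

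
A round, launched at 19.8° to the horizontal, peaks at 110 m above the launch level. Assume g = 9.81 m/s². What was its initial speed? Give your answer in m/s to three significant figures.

At the peak v_y = 0, so v_y0 = √(2gH) = √(2 × 9.81 × 110) = 46.46 m/s.
v_y0 = v₀ sin θ ⇒ v₀ = 46.46 / sin 19.8° = 137.1 m/s.

137 m/s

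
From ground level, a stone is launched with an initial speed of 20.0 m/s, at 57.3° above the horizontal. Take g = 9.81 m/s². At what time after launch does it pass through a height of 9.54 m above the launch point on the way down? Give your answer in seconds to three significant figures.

Components: vₓ = 20.00 cos 57.3° = 10.80 m/s, v_y0 = 20.00 sin 57.3° = 16.83 m/s.
Set y = v_y0 t − ½ g t² = 9.54: 4.905 t² − 16.83 t + 9.54 = 0.
Quadratic formula: t = (16.83 ± √96.081) / 9.81 = (16.83 ± 9.802) / 9.81 → t = 0.7164 s or 2.715 s.
The descending-branch root is 2.715 s.

2.71 s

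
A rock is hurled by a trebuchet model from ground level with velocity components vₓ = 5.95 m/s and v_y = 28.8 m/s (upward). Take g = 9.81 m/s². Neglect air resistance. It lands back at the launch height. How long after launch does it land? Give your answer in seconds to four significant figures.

5.872 s

Time of flight on level ground: T = 2 v_y0 / g = 2 × 28.80 / 9.81 = 5.872 s.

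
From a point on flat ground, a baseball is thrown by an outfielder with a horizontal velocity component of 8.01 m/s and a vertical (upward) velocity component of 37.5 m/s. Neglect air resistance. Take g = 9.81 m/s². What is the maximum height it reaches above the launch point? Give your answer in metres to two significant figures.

Maximum height: H = v_y0² / (2g) = 37.50² / (2 × 9.81) = 71.67 m.

72 m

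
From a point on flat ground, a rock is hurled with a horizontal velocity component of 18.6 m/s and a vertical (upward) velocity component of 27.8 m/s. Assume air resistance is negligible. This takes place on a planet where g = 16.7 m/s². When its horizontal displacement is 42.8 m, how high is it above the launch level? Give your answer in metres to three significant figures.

x = vₓ t ⇒ t = 42.8/18.60 = 2.301 s.
Height: y = v_y0 t − ½ g t² = 27.80 × 2.301 − 8.350 × 2.301² = 63.97 − 44.21 = 19.76 m.

19.8 m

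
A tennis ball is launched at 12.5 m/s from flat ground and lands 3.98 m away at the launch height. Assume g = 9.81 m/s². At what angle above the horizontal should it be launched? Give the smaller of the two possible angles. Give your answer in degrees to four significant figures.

7.235°

R = v₀² sin 2θ / g gives sin 2θ = gR/v₀² = 9.81·3.98/12.5² = 0.2499.
2θ = 14.47° or 180° − 14.47° = 165.5°, so θ = 7.235° or 82.76°.
The smaller angle is 7.235°.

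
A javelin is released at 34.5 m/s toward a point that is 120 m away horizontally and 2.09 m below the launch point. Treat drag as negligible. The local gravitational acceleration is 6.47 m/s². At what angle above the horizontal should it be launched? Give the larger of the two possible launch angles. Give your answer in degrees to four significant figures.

Trajectory: y = x tanθ − g x² (1 + tan²θ)/(2v₀²). With x = 120, y = −2.09, v₀ = 34.5, g = 6.47:
39.14 tan²θ − 120 tanθ + (37.05) = 0.
tanθ = [120 ± √(120² − 4 × 39.14 × (37.05))] / (2 × 39.14) = (120 ± 92.74) / 78.28, giving tanθ = 0.3483 or 2.718.
θ = 19.20° or 69.80°; the larger is 69.80°.

69.80°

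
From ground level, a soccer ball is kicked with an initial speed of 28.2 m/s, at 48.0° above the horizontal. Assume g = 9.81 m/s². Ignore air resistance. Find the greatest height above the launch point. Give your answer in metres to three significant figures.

Resolve: vₓ = 28.20 cos 48.0° = 18.87 m/s and v_y0 = 28.20 sin 48.0° = 20.96 m/s.
Maximum height: H = v_y0² / (2g) = 20.96² / (2 × 9.81) = 22.38 m.

22.4 m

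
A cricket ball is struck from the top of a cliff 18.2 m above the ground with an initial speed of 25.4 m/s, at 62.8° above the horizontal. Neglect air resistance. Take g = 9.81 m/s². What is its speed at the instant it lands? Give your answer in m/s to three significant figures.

31.7 m/s

Resolve: vₓ = 25.40 cos 62.8° = 11.61 m/s and v_y0 = 25.40 sin 62.8° = 22.59 m/s.
With up positive and y = 0 at the ground: y(t) = 18.2 + (22.59) t − 4.905 t². Setting y = 0 and taking the positive root: t = [22.59 + √(22.59² + 2·9.81·18.2)] / 9.81 = (22.59 + 29.45) / 9.81 = 5.305 s.
Vertical velocity at impact: v_y = v_y0 − g t = 22.59 − 9.81 × 5.305 = −29.45 m/s.
Speed: |v| = √(vₓ² + v_y²) = √(11.61² + 29.45²) = 31.66 m/s.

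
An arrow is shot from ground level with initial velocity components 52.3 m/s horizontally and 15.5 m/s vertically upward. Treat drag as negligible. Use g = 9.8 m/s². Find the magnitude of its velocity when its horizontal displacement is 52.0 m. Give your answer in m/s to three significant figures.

At x = 52.0 m, t = x/vₓ = 52.0/52.30 = 0.9943 s.
Vertical velocity there: v_y = v_y0 − g t = 15.50 − 9.80 × 0.9943 = 5.756 m/s.
Speed: √(vₓ² + v_y²) = √(52.30² + 5.756²) = 52.62 m/s.

52.6 m/s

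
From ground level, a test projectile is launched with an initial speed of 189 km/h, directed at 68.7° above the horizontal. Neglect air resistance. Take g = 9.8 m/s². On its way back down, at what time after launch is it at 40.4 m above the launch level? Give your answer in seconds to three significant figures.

Convert: 189 km/h = 189/3.6 = 52.50 m/s.
Components: vₓ = 52.50 cos 68.7° = 19.07 m/s, v_y0 = 52.50 sin 68.7° = 48.91 m/s.
Height y(t) = 48.91 t − 4.900 t² = 40.4 gives 4.900 t² − 48.91 t + 40.4 = 0.
t = [48.91 ± √(48.91² − 2·9.80·40.4)] / 9.80 = (48.91 ± 40.01) / 9.80, so t = 0.9087 s or t = 9.074 s.
The descending-branch root is 9.074 s.

9.07 s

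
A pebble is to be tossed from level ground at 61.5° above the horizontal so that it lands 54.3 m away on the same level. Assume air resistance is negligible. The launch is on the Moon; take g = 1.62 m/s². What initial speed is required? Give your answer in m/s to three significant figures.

10.2 m/s

From R = (v₀² / g) sin 2θ: v₀ = √(gR / sin 2θ).
v₀ = √(1.62 × 54.3 / sin 123.0°) = √(87.97 / 0.8387) = √104.89 = 10.24 m/s.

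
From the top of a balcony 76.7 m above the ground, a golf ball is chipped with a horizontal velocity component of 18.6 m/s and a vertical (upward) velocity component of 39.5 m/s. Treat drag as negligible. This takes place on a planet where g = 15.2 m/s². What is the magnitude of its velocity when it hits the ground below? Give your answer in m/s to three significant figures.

65.1 m/s

Vertical motion (up positive, ground at y = 0): 7.600 t² − (39.50) t − 76.7 = 0, so t = (39.50 + √(39.50² + 2·15.2·76.7)) / 15.2 = (39.50 + 62.39) / 15.2 = 6.703 s.
Vertical velocity at impact: v_y = v_y0 − g t = 39.50 − 15.2 × 6.703 = −62.39 m/s.
Speed: |v| = √(vₓ² + v_y²) = √(18.60² + 62.39²) = 65.10 m/s.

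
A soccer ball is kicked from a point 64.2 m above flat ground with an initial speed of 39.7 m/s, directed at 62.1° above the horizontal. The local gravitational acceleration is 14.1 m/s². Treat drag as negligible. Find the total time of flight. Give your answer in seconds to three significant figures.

Horizontal component vₓ = 39.70 cos 62.1° = 18.58 m/s; vertical v_y0 = 39.70 sin 62.1° = 35.09 m/s.
The projectile lands when y = 64.2 + (35.09) t − ½·14.1·t² = 0. Positive root: t = (35.09 + √(35.09² + 2·14.1·64.2)) / 14.1 = (35.09 + 55.15) / 14.1 = 6.400 s.

6.40 s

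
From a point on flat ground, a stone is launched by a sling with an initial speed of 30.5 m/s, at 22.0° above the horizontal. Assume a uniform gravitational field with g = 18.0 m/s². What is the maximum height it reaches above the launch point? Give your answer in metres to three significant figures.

3.63 m

Resolve: vₓ = 30.50 cos 22.0° = 28.28 m/s and v_y0 = 30.50 sin 22.0° = 11.43 m/s.
Maximum height: H = v_y0² / (2g) = 11.43² / (2 × 18.0) = 3.626 m.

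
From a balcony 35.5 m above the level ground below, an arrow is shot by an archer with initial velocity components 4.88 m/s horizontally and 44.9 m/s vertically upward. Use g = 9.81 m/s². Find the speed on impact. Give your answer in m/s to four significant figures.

52.31 m/s

Vertical motion (up positive, ground at y = 0): 4.905 t² − (44.90) t − 35.5 = 0, so t = (44.90 + √(44.90² + 2·9.81·35.5)) / 9.81 = (44.90 + 52.08) / 9.81 = 9.886 s.
Vertical velocity at impact: v_y = v_y0 − g t = 44.90 − 9.81 × 9.886 = −52.08 m/s.
Speed: |v| = √(vₓ² + v_y²) = √(4.880² + 52.08²) = 52.31 m/s.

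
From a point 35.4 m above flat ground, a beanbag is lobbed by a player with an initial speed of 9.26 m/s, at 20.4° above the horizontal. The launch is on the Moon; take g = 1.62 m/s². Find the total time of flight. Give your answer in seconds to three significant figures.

8.90 s

vₓ = 9.260 cos 20.4° = 8.679 m/s; v_y0 = 9.260 sin 20.4° = 3.228 m/s.
Vertical motion (up positive, ground at y = 0): 0.8100 t² − (3.228) t − 35.4 = 0, so t = (3.228 + √(3.228² + 2·1.62·35.4)) / 1.62 = (3.228 + 11.19) / 1.62 = 8.897 s.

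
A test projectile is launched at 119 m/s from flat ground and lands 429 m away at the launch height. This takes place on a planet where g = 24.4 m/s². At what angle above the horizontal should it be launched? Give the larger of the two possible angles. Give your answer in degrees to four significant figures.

66.17°

Level-ground range R = v₀² sin(2θ)/g ⇒ sin(2θ) = gR/v₀² = 24.4 × 429 / 119² = 0.7392.
2θ = 47.66° or 180° − 47.66° = 132.3°, so θ = 23.83° or 66.17°.
The larger angle is 66.17°.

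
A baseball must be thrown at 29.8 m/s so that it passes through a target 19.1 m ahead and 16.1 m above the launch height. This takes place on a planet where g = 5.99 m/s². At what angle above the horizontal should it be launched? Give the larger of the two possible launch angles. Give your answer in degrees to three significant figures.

Trajectory: y = x tanθ − g x² (1 + tan²θ)/(2v₀²). With x = 19.1, y = 16.1, v₀ = 29.8, g = 5.99:
1.230 tan²θ − 19.1 tanθ + (17.33) = 0.
tanθ = [19.1 ± √(19.1² − 4 × 1.230 × (17.33))] / (2 × 1.230) = (19.1 ± 16.72) / 2.461, giving tanθ = 0.9677 or 14.56.
θ = 44.06° or 86.07°; the larger is 86.07°.

86.1°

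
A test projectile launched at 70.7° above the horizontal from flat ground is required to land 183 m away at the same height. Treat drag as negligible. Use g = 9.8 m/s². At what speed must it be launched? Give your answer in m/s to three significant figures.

53.6 m/s

Level-ground range: R = v₀² sin(2θ)/g, so v₀ = √(gR / sin 2θ).
v₀ = √(9.80 × 183 / sin 141.4°) = √(1793 / 0.6239) = √2874.6 = 53.62 m/s.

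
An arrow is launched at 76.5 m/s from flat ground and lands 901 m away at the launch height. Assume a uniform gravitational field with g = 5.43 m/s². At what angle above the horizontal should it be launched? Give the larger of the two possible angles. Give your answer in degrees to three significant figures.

61.6°

R = v₀² sin 2θ / g gives sin 2θ = gR/v₀² = 5.43·901/76.5² = 0.8360.
2θ = 56.72° or 180° − 56.72° = 123.3°, so θ = 28.36° or 61.64°.
The larger angle is 61.64°.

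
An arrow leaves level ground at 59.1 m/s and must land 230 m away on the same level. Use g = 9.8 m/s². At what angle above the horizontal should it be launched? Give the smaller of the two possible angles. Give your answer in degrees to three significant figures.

Level-ground range R = v₀² sin(2θ)/g ⇒ sin(2θ) = gR/v₀² = 9.80 × 230 / 59.1² = 0.6453.
2θ = 40.19° or 180° − 40.19° = 139.8°, so θ = 20.10° or 69.90°.
The smaller angle is 20.10°.

20.1°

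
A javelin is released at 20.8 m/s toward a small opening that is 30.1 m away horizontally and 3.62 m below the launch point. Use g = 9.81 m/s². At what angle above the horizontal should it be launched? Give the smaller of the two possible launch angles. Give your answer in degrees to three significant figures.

Trajectory: y = x tanθ − g x² (1 + tan²θ)/(2v₀²). With x = 30.1, y = −3.62, v₀ = 20.8, g = 9.81:
10.27 tan²θ − 30.1 tanθ + (6.652) = 0.
tanθ = [30.1 ± √(30.1² − 4 × 10.27 × (6.652))] / (2 × 10.27) = (30.1 ± 25.15) / 20.54, giving tanθ = 0.2408 or 2.690.
θ = 13.54° or 69.60°; the smaller is 13.54°.

13.5°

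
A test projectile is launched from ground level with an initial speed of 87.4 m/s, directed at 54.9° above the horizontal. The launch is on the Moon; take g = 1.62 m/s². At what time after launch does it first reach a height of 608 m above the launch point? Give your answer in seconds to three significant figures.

Resolve: vₓ = 87.40 cos 54.9° = 50.26 m/s and v_y0 = 87.40 sin 54.9° = 71.51 m/s.
Set y = v_y0 t − ½ g t² = 608: 0.8100 t² − 71.51 t + 608 = 0.
t = [71.51 ± √(71.51² − 2·1.62·608)] / 1.62 = (71.51 ± 56.06) / 1.62, so t = 9.532 s or t = 78.75 s.
The first (ascending) time is 9.532 s.

9.53 s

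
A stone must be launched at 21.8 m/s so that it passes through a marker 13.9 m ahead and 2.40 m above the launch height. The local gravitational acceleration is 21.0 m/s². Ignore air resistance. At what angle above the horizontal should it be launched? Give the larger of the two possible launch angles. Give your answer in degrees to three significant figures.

69.5°

Trajectory: y = x tanθ − g x² (1 + tan²θ)/(2v₀²). With x = 13.9, y = 2.40, v₀ = 21.8, g = 21.0:
4.269 tan²θ − 13.9 tanθ + (6.669) = 0.
tanθ = [13.9 ± √(13.9² − 4 × 4.269 × (6.669))] / (2 × 4.269) = (13.9 ± 8.907) / 8.538, giving tanθ = 0.5848 or 2.671.
θ = 30.32° or 69.48°; the larger is 69.48°.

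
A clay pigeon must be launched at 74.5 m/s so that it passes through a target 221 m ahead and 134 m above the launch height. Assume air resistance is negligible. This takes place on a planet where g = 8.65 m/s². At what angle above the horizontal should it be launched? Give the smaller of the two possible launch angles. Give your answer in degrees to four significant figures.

42.81°

Trajectory: y = x tanθ − g x² (1 + tan²θ)/(2v₀²). With x = 221, y = 134, v₀ = 74.5, g = 8.65:
38.06 tan²θ − 221 tanθ + (172.1) = 0.
tanθ = [221 ± √(221² − 4 × 38.06 × (172.1))] / (2 × 38.06) = (221 ± 150.5) / 76.12, giving tanθ = 0.9263 or 4.880.
θ = 42.81° or 78.42°; the smaller is 42.81°.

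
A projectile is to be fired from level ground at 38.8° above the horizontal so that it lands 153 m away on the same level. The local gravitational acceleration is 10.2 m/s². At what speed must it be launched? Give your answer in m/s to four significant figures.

From R = (v₀² / g) sin 2θ: v₀ = √(gR / sin 2θ).
v₀ = √(10.2 × 153 / sin 77.60°) = √(1561 / 0.9767) = √1597.9 = 39.97 m/s.

39.97 m/s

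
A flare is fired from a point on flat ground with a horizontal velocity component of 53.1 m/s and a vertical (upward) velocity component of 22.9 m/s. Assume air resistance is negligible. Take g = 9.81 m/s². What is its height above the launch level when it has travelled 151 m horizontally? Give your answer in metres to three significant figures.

25.5 m

x = vₓ t ⇒ t = 151/53.10 = 2.844 s.
Height: y = v_y0 t − ½ g t² = 22.90 × 2.844 − 4.905 × 2.844² = 65.12 − 39.66 = 25.46 m.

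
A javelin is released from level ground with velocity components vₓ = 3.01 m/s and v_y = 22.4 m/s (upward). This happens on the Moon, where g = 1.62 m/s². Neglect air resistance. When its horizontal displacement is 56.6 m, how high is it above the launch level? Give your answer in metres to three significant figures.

135 m

x = vₓ t ⇒ t = 56.6/3.010 = 18.80 s.
Height: y = v_y0 t − ½ g t² = 22.40 × 18.80 − 0.8100 × 18.80² = 421.2 − 286.4 = 134.8 m.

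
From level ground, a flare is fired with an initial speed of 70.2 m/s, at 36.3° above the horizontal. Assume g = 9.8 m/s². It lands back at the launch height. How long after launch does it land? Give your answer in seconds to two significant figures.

8.5 s

Resolve: vₓ = 70.20 cos 36.3° = 56.58 m/s and v_y0 = 70.20 sin 36.3° = 41.56 m/s.
Landing at launch height ⇒ T = 2 v_y0 / g = 2 × 41.56 / 9.80 = 8.481 s.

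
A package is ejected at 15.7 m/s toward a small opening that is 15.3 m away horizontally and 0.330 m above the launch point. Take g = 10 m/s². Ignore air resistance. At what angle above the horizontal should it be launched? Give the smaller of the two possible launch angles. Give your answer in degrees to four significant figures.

Trajectory: y = x tanθ − g x² (1 + tan²θ)/(2v₀²). With x = 15.3, y = 0.330, v₀ = 15.7, g = 10.0:
4.748 tan²θ − 15.3 tanθ + (5.078) = 0.
tanθ = [15.3 ± √(15.3² − 4 × 4.748 × (5.078))] / (2 × 4.748) = (15.3 ± 11.73) / 9.497, giving tanθ = 0.3757 or 2.846.
θ = 20.59° or 70.64°; the smaller is 20.59°.

20.59°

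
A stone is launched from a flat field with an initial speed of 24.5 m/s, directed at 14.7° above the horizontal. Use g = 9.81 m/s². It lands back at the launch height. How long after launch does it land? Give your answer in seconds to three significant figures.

Components: vₓ = 24.50 cos 14.7° = 23.70 m/s, v_y0 = 24.50 sin 14.7° = 6.217 m/s.
Time of flight on level ground: T = 2 v_y0 / g = 2 × 6.217 / 9.81 = 1.267 s.

1.27 s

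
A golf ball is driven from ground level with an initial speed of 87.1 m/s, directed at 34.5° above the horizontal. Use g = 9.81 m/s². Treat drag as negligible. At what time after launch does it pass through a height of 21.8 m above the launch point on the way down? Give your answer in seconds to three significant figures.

9.59 s

vₓ = 87.10 cos 34.5° = 71.78 m/s; v_y0 = 87.10 sin 34.5° = 49.33 m/s.
Height y(t) = 49.33 t − 4.905 t² = 21.8 gives 4.905 t² − 49.33 t + 21.8 = 0.
Quadratic formula: t = (49.33 ± √2006.1) / 9.81 = (49.33 ± 44.79) / 9.81 → t = 0.4632 s or 9.595 s.
The descending-branch root is 9.595 s.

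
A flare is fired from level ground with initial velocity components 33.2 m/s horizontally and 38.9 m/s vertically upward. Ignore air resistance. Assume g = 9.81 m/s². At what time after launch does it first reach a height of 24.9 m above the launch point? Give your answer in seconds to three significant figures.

Height y(t) = 38.90 t − 4.905 t² = 24.9 gives 4.905 t² − 38.90 t + 24.9 = 0.
t = [38.90 ± √(38.90² − 2·9.81·24.9)] / 9.81 = (38.90 ± 32.01) / 9.81, so t = 0.7023 s or t = 7.228 s.
The first (ascending) time is 0.7023 s.

0.702 s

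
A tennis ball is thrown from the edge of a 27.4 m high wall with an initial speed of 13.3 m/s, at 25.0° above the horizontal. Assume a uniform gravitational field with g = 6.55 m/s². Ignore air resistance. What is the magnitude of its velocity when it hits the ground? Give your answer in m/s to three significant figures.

23.1 m/s

Components: vₓ = 13.30 cos 25.0° = 12.05 m/s, v_y0 = 13.30 sin 25.0° = 5.621 m/s.
With up positive and y = 0 at the ground: y(t) = 27.4 + (5.621) t − 3.275 t². Setting y = 0 and taking the positive root: t = [5.621 + √(5.621² + 2·6.55·27.4)] / 6.55 = (5.621 + 19.76) / 6.55 = 3.875 s.
Vertical velocity at impact: v_y = v_y0 − g t = 5.621 − 6.55 × 3.875 = −19.76 m/s.
Speed: |v| = √(vₓ² + v_y²) = √(12.05² + 19.76²) = 23.15 m/s.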